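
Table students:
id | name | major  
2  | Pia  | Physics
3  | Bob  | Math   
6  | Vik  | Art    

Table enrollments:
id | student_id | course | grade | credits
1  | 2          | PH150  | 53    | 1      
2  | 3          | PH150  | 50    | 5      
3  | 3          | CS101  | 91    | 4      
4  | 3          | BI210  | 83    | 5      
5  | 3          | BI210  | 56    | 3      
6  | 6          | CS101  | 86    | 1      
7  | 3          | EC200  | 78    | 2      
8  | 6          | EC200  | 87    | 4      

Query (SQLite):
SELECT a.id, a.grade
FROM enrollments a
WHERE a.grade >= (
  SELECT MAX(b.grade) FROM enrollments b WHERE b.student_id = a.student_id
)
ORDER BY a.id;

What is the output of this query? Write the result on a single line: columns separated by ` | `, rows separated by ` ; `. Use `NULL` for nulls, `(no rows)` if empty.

1 | 53 ; 3 | 91 ; 8 | 87

For each enrollments row a, compute MAX(grade) over rows sharing a.student_id.
Keep row a if a.grade >= that per-group MAX.
  student_id=2: MAX(grade) = 53
  student_id=3: MAX(grade) = 91
  student_id=6: MAX(grade) = 87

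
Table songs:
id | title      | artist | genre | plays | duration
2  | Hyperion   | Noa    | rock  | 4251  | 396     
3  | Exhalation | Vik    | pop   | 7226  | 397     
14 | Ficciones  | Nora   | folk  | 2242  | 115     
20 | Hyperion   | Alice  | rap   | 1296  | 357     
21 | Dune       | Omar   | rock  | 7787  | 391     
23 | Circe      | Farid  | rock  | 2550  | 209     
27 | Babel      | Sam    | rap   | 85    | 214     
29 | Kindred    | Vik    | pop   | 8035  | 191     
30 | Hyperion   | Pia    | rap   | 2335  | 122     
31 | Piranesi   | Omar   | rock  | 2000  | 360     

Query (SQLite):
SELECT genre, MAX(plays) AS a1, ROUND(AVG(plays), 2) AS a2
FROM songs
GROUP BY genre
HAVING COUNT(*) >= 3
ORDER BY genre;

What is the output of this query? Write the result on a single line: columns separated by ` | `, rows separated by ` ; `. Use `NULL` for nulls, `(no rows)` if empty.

Group songs by genre.
Per group compute: MAX(plays), ROUND(AVG(plays), 2).
HAVING: drop groups with fewer than 3 rows.
  folk: ids {14} → MAX(plays)=2242, ROUND(AVG(plays), 2)=2242
  pop: ids {3, 29} → MAX(plays)=8035, ROUND(AVG(plays), 2)=7630.5
  rap: ids {20, 27, 30} → MAX(plays)=2335, ROUND(AVG(plays), 2)=1238.67
  rock: ids {2, 21, 23, 31} → MAX(plays)=7787, ROUND(AVG(plays), 2)=4147

rap | 2335 | 1238.67 ; rock | 7787 | 4147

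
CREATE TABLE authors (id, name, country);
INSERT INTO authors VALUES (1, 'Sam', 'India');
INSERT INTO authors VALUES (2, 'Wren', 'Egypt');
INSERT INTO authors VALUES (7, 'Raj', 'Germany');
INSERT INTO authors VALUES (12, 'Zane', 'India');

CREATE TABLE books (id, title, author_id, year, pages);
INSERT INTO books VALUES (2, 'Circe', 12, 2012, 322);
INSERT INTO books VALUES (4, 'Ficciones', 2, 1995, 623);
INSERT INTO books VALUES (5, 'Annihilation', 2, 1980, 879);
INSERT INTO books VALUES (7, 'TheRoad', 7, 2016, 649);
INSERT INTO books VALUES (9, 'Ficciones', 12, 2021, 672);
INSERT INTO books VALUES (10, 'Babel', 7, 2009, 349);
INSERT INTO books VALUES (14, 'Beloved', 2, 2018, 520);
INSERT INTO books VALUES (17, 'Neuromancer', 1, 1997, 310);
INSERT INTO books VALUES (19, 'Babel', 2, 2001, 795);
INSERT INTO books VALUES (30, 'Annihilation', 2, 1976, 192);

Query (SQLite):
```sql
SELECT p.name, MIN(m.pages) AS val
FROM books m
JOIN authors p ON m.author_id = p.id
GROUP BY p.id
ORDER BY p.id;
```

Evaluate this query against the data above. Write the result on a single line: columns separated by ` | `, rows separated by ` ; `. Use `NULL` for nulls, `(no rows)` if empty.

Join each books row to its authors via author_id.
Group joined rows by authors.id; compute MIN(m.pages) per group.
  1: ids {17} → MIN(m.pages)=310
  2: ids {4, 5, 14, 19, 30} → MIN(m.pages)=192
  7: ids {7, 10} → MIN(m.pages)=349
  12: ids {2, 9} → MIN(m.pages)=322

Sam | 310 ; Wren | 192 ; Raj | 349 ; Zane | 322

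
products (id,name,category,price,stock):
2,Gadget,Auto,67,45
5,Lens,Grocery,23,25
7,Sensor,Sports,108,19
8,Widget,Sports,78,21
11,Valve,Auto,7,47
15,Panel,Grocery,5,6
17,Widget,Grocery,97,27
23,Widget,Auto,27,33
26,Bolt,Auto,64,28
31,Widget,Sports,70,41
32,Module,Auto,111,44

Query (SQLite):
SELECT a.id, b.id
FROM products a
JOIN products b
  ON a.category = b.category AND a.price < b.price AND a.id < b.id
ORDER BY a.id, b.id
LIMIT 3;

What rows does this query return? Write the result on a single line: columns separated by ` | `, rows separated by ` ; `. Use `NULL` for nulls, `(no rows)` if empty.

Pairs (a,b) with same category, a.price < b.price, a.id < b.id.
category groups: Auto:{2,11,23,26,32} Grocery:{5,15,17} Sports:{7,8,31}
Ordered by (a.id, b.id); first 3.

2 | 32 ; 5 | 17 ; 11 | 23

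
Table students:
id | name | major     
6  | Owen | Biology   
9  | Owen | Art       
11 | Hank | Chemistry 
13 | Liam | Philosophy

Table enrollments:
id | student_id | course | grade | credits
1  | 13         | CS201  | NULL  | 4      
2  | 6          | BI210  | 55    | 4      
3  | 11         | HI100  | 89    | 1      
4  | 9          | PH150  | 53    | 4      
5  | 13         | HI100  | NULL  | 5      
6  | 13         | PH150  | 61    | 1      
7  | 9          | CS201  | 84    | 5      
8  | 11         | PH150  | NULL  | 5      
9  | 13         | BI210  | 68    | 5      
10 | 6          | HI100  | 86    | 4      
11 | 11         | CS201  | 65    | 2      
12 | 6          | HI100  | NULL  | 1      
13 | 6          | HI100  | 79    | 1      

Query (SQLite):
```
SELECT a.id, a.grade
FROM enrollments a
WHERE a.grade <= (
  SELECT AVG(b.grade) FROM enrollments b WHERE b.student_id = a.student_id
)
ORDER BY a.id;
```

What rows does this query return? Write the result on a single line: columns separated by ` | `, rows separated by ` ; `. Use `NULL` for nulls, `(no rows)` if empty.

2 | 55 ; 4 | 53 ; 6 | 61 ; 11 | 65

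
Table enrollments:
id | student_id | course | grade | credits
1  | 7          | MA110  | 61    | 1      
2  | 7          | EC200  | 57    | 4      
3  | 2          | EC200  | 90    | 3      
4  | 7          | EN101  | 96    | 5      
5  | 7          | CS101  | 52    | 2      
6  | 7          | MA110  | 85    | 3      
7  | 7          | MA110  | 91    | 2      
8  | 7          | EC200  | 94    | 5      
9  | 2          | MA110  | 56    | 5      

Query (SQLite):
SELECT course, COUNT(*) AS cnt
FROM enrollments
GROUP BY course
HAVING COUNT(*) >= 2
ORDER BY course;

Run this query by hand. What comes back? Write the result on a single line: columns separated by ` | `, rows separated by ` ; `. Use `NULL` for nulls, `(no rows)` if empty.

EC200 | 3 ; MA110 | 4

Partition enrollments by course; compute COUNT(*) within each group.
HAVING: keep groups with count ≥ 2.
  CS101: ids {5} → COUNT(*)=1
  EC200: ids {2, 3, 8} → COUNT(*)=3
  EN101: ids {4} → COUNT(*)=1
  MA110: ids {1, 6, 7, 9} → COUNT(*)=4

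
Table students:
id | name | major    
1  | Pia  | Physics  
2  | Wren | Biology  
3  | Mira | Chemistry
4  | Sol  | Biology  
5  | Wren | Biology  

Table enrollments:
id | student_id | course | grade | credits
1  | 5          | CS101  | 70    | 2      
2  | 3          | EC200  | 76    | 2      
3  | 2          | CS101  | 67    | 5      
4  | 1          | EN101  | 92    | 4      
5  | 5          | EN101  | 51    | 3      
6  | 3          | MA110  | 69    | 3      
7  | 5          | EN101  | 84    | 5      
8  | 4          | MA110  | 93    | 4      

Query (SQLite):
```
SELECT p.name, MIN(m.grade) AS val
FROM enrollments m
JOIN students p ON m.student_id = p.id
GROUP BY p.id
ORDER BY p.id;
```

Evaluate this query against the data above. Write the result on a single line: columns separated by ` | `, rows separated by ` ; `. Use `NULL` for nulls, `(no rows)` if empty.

Join each enrollments row to its students via student_id.
Group joined rows by students.id; compute MIN(m.grade) per group.
  1: ids {4} → MIN(m.grade)=92
  2: ids {3} → MIN(m.grade)=67
  3: ids {2, 6} → MIN(m.grade)=69
  4: ids {8} → MIN(m.grade)=93
  5: ids {1, 5, 7} → MIN(m.grade)=51

Pia | 92 ; Wren | 67 ; Mira | 69 ; Sol | 93 ; Wren | 51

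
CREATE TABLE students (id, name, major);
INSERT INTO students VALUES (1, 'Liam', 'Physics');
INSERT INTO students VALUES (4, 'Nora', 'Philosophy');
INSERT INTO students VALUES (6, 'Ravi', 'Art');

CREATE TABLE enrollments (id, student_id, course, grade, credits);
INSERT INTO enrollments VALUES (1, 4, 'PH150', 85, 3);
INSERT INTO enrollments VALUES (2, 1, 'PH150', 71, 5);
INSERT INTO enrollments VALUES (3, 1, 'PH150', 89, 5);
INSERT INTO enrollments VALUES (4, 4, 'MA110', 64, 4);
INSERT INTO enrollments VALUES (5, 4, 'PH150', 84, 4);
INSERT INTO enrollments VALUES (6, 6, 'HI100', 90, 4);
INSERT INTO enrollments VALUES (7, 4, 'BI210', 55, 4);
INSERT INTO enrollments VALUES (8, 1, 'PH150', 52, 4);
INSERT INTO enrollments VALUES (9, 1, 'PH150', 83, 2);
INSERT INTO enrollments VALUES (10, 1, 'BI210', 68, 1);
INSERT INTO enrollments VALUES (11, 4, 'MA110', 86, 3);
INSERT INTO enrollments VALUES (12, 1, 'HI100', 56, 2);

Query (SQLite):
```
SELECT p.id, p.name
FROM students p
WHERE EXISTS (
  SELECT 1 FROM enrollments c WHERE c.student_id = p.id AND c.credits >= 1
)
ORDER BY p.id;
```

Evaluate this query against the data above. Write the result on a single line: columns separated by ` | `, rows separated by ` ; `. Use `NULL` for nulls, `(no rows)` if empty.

For each students row, check whether any enrollments with matching student_id has credits >= 1.
Keep rows where that is true.

1 | Liam ; 4 | Nora ; 6 | Ravi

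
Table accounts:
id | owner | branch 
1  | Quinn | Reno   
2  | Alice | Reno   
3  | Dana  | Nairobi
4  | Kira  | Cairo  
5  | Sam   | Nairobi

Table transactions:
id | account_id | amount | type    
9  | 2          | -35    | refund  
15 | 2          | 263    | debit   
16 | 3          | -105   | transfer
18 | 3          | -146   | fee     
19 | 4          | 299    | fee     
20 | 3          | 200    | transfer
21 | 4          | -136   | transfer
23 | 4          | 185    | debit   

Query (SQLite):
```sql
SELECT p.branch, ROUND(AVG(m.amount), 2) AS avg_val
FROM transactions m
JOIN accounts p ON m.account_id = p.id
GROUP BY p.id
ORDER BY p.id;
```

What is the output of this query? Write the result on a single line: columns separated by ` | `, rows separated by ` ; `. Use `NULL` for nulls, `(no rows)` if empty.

Join each transactions row to its accounts via account_id.
Group joined rows by accounts.id; compute ROUND(AVG(m.amount), 2) per group.
  2: ids {9, 15} → ROUND(AVG(m.amount), 2)=114
  3: ids {16, 18, 20} → ROUND(AVG(m.amount), 2)=-17
  4: ids {19, 21, 23} → ROUND(AVG(m.amount), 2)=116

Reno | 114 ; Nairobi | -17 ; Cairo | 116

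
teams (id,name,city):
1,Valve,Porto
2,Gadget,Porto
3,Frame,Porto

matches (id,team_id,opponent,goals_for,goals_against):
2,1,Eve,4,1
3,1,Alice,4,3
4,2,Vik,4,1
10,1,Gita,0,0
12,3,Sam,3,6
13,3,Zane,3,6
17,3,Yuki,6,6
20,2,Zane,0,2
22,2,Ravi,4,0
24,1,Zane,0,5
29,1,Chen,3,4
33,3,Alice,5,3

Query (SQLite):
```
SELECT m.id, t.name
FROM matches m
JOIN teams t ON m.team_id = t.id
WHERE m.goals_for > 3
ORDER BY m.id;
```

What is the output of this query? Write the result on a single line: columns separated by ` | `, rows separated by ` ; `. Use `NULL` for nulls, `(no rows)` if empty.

Each matches row matches the teams row where team_id = teams.id.
Then keep rows with m.goals_for > 3.

2 | Valve ; 3 | Valve ; 4 | Gadget ; 17 | Frame ; 22 | Gadget ; 33 | Frame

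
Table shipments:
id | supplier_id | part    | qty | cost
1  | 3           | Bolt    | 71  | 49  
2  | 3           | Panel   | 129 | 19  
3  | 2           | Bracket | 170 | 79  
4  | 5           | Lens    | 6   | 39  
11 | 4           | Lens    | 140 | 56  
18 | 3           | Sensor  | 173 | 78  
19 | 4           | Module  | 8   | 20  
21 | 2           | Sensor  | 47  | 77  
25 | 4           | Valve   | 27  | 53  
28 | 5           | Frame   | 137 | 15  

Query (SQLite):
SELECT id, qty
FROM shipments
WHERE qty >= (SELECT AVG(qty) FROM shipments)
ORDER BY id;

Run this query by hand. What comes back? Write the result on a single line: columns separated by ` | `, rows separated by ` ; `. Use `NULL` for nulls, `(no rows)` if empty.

Scalar subquery: AVG(qty) over all shipments rows = 90.8.
Keep rows where qty >= that value.

2 | 129 ; 3 | 170 ; 11 | 140 ; 18 | 173 ; 28 | 137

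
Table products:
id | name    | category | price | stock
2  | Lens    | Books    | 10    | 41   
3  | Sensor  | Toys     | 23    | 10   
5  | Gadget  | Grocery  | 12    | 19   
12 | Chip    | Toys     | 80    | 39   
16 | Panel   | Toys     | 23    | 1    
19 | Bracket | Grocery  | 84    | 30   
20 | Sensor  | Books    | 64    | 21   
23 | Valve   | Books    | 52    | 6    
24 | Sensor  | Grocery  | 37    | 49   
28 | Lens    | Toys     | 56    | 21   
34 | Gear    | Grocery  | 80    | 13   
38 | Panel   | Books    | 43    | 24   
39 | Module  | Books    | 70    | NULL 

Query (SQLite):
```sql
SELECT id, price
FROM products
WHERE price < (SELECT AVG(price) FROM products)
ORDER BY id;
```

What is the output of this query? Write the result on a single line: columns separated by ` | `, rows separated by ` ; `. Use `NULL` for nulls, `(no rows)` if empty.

Scalar subquery: AVG(price) over all products rows = 48.769231 (≈; comparison uses full precision).
Keep rows where price < that value.

2 | 10 ; 3 | 23 ; 5 | 12 ; 16 | 23 ; 24 | 37 ; 38 | 43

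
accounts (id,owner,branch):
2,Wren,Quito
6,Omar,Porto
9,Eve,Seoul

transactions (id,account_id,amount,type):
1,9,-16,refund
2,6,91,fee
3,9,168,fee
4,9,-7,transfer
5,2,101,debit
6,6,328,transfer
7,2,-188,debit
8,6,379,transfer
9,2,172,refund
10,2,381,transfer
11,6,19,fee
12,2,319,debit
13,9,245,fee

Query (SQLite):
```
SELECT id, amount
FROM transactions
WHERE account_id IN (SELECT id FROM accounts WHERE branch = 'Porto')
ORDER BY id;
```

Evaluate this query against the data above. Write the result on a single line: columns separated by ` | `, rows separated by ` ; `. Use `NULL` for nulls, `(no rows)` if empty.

2 | 91 ; 6 | 328 ; 8 | 379 ; 11 | 19

Inner query: accounts.id where branch = 'Porto'.
Outer: keep transactions rows whose account_id is in that set.
Inner query → {6}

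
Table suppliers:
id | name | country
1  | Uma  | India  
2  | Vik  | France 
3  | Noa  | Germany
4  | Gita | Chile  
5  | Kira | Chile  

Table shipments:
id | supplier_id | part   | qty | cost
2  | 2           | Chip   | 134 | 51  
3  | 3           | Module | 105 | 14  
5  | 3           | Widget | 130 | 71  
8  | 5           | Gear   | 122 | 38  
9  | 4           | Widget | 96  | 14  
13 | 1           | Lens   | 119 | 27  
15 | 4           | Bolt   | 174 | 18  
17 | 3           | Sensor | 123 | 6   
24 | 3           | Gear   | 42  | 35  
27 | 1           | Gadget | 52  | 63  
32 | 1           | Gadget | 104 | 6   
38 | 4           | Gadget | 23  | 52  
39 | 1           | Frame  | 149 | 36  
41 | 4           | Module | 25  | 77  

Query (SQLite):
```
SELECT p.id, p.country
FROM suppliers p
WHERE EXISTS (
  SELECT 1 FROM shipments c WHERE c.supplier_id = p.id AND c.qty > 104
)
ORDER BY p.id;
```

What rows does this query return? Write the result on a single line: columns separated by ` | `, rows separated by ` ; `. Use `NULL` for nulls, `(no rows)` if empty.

For each suppliers row, check whether any shipments with matching supplier_id has qty > 104.
Keep rows where that is true.

1 | India ; 2 | France ; 3 | Germany ; 4 | Chile ; 5 | Chile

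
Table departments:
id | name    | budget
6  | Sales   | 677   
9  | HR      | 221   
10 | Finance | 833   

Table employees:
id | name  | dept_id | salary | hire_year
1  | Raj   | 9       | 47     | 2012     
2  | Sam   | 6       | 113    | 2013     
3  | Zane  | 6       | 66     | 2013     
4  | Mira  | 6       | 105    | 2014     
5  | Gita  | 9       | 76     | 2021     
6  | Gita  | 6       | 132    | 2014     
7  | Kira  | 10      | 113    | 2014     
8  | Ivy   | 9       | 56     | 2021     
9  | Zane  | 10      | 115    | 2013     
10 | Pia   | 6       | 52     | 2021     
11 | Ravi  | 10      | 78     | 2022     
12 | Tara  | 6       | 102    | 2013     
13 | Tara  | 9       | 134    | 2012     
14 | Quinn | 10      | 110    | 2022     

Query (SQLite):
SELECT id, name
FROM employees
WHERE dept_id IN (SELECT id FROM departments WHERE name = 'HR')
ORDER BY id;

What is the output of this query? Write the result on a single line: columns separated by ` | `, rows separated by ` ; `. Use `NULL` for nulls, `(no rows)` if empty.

1 | Raj ; 5 | Gita ; 8 | Ivy ; 13 | Tara

Inner query: departments.id where name = 'HR'.
Outer: keep employees rows whose dept_id is in that set.
Inner query → {9}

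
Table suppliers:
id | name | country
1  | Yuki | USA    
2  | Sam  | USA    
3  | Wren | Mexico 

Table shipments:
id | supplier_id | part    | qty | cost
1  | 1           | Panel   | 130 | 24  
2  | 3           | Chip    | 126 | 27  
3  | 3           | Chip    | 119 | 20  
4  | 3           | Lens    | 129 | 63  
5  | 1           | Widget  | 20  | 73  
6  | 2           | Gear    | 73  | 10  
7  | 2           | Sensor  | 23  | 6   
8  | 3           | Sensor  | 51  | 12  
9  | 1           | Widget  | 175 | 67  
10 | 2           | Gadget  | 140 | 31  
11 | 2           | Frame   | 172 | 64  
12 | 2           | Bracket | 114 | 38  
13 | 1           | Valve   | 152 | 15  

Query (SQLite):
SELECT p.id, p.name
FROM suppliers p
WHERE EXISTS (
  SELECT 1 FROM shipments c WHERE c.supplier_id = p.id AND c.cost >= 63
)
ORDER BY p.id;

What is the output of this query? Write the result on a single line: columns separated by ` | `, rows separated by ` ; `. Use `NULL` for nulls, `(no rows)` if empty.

For each suppliers row, check whether any shipments with matching supplier_id has cost >= 63.
Keep rows where that is true.

1 | Yuki ; 2 | Sam ; 3 | Wren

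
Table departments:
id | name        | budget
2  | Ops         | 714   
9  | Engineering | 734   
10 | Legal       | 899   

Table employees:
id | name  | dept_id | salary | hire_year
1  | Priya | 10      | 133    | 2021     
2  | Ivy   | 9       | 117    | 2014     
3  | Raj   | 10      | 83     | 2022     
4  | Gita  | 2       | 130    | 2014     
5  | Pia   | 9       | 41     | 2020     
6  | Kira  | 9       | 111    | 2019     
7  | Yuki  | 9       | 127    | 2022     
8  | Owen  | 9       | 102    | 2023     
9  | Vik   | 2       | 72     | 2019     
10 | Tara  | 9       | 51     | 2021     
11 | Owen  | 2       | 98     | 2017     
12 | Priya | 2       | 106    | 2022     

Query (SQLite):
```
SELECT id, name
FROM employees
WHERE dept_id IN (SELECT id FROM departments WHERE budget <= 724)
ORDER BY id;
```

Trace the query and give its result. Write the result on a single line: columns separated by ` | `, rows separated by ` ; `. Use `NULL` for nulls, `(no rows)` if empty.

Inner query: departments.id where budget <= 724.
Outer: keep employees rows whose dept_id is in that set.
Inner query → {2}

4 | Gita ; 9 | Vik ; 11 | Owen ; 12 | Priya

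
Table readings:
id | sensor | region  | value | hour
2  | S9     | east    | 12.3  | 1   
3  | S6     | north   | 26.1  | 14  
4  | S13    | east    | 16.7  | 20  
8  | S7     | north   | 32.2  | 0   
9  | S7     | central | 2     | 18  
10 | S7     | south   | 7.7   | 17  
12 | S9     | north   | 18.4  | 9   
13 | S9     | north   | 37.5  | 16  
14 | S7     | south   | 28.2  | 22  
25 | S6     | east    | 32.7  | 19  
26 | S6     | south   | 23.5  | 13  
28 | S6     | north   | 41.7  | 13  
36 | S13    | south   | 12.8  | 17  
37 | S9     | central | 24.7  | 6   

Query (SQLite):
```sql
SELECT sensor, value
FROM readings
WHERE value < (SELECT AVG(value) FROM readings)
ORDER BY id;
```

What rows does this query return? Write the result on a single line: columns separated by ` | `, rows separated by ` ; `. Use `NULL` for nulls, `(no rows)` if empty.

S9 | 12.3 ; S13 | 16.7 ; S7 | 2 ; S7 | 7.7 ; S9 | 18.4 ; S13 | 12.8

Scalar subquery: AVG(value) over all readings rows = 22.607143 (≈; comparison uses full precision).
Keep rows where value < that value.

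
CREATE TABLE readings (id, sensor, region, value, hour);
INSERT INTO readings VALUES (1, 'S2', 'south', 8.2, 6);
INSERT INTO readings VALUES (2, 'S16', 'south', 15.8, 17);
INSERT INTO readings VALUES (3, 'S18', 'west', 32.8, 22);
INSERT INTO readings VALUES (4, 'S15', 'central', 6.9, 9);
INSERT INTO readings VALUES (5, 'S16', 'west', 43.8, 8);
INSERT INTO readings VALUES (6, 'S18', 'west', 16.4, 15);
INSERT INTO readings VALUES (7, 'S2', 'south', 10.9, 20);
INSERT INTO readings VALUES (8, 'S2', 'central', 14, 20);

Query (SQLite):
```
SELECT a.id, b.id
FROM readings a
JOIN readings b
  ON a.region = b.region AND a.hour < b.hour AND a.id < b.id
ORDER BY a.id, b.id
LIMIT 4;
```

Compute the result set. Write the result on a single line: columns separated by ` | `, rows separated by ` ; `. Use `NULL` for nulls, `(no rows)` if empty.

1 | 2 ; 1 | 7 ; 2 | 7 ; 4 | 8

Pairs (a,b) with same region, a.hour < b.hour, a.id < b.id.
region groups: central:{4,8} south:{1,2,7} west:{3,5,6}
Ordered by (a.id, b.id); first 4.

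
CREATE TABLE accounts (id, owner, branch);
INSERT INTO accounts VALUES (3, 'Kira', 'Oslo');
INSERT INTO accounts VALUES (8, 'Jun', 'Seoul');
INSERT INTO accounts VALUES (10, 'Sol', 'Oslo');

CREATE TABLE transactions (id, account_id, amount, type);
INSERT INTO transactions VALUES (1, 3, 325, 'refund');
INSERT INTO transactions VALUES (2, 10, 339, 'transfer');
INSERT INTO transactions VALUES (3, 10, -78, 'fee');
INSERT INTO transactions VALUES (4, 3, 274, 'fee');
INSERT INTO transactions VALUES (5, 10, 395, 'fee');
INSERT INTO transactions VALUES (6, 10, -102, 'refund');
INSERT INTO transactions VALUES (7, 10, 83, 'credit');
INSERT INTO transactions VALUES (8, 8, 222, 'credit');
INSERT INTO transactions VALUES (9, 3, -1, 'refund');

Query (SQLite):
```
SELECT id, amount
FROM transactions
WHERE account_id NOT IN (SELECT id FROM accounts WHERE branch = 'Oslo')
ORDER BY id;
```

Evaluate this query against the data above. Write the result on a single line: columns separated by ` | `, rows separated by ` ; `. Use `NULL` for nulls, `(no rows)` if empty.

Inner query: accounts.id where branch = 'Oslo'.
Outer: keep transactions rows whose account_id is not in that set.
Inner query → {3, 10}

8 | 222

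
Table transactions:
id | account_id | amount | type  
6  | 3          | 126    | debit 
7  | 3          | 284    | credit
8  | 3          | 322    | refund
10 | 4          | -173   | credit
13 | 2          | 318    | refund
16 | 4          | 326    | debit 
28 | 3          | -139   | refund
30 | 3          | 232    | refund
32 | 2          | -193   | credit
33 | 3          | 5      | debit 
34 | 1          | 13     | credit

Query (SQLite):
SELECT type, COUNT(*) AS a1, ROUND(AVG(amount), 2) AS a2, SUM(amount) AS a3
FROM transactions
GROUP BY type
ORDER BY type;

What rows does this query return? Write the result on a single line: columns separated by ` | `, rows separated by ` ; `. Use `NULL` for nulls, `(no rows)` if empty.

credit | 4 | -17.25 | -69 ; debit | 3 | 152.33 | 457 ; refund | 4 | 183.25 | 733

Group transactions by type.
Per group compute: COUNT(*), ROUND(AVG(amount), 2), SUM(amount).
  credit: ids {7, 10, 32, 34} → COUNT(*)=4, ROUND(AVG(amount), 2)=-17.25, SUM(amount)=-69
  debit: ids {6, 16, 33} → COUNT(*)=3, ROUND(AVG(amount), 2)=152.33, SUM(amount)=457
  refund: ids {8, 13, 28, 30} → COUNT(*)=4, ROUND(AVG(amount), 2)=183.25, SUM(amount)=733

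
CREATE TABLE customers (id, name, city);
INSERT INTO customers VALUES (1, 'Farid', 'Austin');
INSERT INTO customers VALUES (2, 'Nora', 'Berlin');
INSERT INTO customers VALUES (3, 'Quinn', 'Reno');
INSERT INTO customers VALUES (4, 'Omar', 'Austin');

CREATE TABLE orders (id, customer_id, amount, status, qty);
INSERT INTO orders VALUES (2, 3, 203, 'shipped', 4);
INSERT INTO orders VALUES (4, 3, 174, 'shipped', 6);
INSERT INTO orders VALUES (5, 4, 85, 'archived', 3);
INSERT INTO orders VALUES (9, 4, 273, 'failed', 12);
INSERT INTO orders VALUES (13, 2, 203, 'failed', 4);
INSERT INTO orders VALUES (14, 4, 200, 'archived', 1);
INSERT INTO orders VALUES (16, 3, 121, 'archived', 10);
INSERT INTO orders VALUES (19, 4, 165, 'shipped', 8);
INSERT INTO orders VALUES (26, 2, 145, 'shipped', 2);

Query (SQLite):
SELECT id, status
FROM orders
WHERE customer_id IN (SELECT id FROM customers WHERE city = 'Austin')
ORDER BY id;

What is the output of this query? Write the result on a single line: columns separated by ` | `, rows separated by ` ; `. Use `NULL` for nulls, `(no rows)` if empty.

Inner query: customers.id where city = 'Austin'.
Outer: keep orders rows whose customer_id is in that set.
Inner query → {1, 4}

5 | archived ; 9 | failed ; 14 | archived ; 19 | shipped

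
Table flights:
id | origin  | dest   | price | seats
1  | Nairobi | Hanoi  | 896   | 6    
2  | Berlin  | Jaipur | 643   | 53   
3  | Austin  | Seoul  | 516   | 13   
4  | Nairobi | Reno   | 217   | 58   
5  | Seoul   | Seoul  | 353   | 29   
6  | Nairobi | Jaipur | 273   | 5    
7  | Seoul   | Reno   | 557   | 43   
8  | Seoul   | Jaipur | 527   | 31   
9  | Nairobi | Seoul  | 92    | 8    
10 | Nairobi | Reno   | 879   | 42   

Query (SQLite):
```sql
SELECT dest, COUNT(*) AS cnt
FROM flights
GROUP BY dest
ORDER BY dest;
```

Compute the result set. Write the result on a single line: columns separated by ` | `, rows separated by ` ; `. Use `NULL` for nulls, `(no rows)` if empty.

Partition flights by dest; compute COUNT(*) within each group.
  Hanoi: ids {1} → COUNT(*)=1
  Jaipur: ids {2, 6, 8} → COUNT(*)=3
  Reno: ids {4, 7, 10} → COUNT(*)=3
  Seoul: ids {3, 5, 9} → COUNT(*)=3

Hanoi | 1 ; Jaipur | 3 ; Reno | 3 ; Seoul | 3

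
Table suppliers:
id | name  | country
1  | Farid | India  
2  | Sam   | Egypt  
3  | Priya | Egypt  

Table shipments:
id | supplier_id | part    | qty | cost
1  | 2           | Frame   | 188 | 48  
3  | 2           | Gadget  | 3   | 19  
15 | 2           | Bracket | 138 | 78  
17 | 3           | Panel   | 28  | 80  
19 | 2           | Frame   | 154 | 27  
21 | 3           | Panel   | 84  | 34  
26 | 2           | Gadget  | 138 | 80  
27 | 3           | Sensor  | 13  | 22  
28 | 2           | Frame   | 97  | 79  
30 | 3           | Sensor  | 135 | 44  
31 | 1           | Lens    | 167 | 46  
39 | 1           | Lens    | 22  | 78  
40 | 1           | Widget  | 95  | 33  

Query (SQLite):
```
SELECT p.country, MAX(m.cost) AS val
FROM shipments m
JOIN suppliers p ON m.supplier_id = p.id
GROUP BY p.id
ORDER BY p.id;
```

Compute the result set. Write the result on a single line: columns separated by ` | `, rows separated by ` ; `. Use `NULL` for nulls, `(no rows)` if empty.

India | 78 ; Egypt | 80 ; Egypt | 80

Join each shipments row to its suppliers via supplier_id.
Group joined rows by suppliers.id; compute MAX(m.cost) per group.
  1: ids {31, 39, 40} → MAX(m.cost)=78
  2: ids {1, 3, 15, 19, 26, 28} → MAX(m.cost)=80
  3: ids {17, 21, 27, 30} → MAX(m.cost)=80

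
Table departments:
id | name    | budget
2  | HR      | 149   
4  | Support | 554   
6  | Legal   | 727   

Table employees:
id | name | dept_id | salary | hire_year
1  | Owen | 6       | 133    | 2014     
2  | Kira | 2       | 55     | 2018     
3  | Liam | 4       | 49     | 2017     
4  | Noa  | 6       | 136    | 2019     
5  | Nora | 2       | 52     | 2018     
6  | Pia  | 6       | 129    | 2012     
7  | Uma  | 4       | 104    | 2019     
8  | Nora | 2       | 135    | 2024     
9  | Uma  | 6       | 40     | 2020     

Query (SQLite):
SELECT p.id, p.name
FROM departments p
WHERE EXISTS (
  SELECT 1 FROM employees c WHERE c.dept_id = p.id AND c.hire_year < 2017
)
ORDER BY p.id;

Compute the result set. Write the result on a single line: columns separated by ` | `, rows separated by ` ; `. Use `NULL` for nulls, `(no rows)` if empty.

6 | Legal

For each departments row, check whether any employees with matching dept_id has hire_year < 2017.
Keep rows where that is true.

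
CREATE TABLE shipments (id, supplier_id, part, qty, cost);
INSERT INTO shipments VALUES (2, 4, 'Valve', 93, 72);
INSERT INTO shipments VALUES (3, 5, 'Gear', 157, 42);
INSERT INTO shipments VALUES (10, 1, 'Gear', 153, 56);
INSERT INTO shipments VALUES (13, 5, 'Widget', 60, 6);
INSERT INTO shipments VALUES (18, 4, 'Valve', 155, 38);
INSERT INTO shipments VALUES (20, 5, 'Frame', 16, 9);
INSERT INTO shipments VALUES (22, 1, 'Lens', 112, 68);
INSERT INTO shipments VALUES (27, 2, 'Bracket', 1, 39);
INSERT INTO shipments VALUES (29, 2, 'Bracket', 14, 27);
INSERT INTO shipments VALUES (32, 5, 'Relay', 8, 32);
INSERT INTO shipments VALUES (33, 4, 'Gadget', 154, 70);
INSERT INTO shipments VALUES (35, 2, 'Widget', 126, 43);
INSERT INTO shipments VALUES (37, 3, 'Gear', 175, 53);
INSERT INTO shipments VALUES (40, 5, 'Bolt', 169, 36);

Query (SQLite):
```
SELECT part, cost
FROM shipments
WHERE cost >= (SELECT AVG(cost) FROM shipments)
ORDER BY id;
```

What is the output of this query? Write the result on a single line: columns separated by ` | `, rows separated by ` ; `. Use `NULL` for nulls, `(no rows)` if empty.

Scalar subquery: AVG(cost) over all shipments rows = 42.214286 (≈; comparison uses full precision).
Keep rows where cost >= that value.

Valve | 72 ; Gear | 56 ; Lens | 68 ; Gadget | 70 ; Widget | 43 ; Gear | 53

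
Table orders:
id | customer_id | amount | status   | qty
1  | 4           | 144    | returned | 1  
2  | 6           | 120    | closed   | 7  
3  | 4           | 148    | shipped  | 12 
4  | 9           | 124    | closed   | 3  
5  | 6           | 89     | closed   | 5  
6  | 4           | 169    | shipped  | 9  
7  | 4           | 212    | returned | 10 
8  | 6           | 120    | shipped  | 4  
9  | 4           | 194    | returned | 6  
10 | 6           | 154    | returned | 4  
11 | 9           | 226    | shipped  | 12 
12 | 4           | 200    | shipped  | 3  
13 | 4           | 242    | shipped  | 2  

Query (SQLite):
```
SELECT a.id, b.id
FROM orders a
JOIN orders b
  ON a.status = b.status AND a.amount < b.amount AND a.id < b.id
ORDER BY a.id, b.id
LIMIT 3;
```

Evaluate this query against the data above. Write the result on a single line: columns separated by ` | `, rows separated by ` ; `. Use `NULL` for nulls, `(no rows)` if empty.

Pairs (a,b) with same status, a.amount < b.amount, a.id < b.id.
status groups: closed:{2,4,5} returned:{1,7,9,10} shipped:{3,6,8,11,12,13}
Ordered by (a.id, b.id); first 3.

1 | 7 ; 1 | 9 ; 1 | 10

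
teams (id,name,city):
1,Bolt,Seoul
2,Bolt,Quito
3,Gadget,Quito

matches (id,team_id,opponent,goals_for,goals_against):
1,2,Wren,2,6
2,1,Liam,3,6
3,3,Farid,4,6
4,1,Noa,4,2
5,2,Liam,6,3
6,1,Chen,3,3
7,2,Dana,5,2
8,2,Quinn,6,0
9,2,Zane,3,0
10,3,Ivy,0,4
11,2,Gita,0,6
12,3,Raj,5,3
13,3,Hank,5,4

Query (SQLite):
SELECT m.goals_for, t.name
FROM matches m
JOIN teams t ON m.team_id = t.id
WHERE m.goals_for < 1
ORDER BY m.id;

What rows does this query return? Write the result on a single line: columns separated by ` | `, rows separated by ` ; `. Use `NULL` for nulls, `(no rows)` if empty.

0 | Gadget ; 0 | Bolt

Each matches row matches the teams row where team_id = teams.id.
Then keep rows with m.goals_for < 1.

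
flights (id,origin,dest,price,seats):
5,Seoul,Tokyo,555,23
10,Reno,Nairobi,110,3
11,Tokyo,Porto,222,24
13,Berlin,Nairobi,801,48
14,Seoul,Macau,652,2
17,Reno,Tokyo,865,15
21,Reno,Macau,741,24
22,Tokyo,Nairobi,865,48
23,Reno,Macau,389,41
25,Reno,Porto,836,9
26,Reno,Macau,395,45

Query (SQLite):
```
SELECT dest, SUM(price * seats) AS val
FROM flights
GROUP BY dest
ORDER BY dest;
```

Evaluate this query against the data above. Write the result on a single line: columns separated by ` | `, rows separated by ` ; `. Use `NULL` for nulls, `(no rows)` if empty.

Macau | 52812 ; Nairobi | 80298 ; Porto | 12852 ; Tokyo | 25740

For each row compute price * seats.
Group by dest; take SUM of the expression per group.
  Macau: ids {14, 21, 23, 26} → SUM(price * seats)=52812
  Nairobi: ids {10, 13, 22} → SUM(price * seats)=80298
  Porto: ids {11, 25} → SUM(price * seats)=12852
  Tokyo: ids {5, 17} → SUM(price * seats)=25740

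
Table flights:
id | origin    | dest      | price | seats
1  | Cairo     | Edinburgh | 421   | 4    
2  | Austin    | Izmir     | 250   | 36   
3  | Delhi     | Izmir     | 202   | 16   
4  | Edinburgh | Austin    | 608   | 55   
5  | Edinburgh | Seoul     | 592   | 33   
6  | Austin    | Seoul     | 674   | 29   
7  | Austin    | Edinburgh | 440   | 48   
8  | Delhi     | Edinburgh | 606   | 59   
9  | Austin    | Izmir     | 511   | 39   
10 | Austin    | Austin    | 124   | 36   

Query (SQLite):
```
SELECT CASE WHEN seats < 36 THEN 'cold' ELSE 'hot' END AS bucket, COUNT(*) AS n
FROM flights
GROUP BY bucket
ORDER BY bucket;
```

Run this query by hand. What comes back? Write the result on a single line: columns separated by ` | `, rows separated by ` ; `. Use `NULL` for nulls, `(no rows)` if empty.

cold | 4 ; hot | 6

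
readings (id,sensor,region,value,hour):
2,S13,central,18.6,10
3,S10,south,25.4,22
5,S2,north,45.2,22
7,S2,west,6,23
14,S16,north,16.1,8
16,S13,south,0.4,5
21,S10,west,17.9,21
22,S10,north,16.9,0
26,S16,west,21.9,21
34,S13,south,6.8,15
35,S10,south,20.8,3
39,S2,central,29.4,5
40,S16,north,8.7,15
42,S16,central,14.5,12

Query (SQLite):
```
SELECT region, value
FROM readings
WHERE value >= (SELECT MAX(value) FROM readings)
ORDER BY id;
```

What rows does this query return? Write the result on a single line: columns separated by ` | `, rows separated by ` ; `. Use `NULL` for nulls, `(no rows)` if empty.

north | 45.2

Scalar subquery: MAX(value) over all readings rows = 45.2.
Keep rows where value >= that value.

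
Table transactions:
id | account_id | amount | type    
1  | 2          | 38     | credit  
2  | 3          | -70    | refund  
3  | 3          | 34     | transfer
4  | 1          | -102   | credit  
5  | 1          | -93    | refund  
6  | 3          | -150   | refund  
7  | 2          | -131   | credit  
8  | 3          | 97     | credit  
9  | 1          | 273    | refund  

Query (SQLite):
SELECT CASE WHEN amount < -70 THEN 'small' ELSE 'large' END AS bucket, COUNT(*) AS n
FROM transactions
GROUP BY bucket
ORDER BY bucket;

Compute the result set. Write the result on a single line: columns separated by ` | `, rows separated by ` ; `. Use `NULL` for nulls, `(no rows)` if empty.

Bucket rows by amount < -70 → 'small' else 'large'; count each bucket.

large | 5 ; small | 4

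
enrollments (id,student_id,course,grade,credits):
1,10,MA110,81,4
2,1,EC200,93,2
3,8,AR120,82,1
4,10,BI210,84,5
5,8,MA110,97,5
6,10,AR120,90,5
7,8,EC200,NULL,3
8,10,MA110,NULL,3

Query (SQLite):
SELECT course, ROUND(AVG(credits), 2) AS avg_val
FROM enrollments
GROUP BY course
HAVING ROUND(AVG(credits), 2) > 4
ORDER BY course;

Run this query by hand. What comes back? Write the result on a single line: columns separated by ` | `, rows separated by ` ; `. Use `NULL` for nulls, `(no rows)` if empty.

BI210 | 5

Partition enrollments by course; compute ROUND(AVG(credits), 2) within each group.
HAVING: keep groups where ROUND(AVG(credits), 2) > 4.
  AR120: ids {3, 6} → ROUND(AVG(credits), 2)=3
  BI210: ids {4} → ROUND(AVG(credits), 2)=5
  EC200: ids {2, 7} → ROUND(AVG(credits), 2)=2.5
  MA110: ids {1, 5, 8} → ROUND(AVG(credits), 2)=4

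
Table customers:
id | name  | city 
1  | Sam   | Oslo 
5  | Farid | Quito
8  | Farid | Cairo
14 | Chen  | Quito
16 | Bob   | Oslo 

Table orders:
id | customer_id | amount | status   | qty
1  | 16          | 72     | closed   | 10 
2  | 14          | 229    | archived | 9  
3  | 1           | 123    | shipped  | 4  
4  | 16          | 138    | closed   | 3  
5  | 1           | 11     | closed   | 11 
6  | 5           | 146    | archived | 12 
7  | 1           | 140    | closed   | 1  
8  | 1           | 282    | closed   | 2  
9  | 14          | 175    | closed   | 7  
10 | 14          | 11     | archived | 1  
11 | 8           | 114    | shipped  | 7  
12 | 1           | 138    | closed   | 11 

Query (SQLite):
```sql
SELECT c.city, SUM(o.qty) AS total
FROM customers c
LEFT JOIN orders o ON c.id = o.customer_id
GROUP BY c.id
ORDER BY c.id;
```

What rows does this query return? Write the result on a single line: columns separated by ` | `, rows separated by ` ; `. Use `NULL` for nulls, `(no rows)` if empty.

Oslo | 29 ; Quito | 12 ; Cairo | 7 ; Quito | 17 ; Oslo | 13

LEFT JOIN keeps every customers row; unmatched ones get NULL for orders columns.
Group by customers.id and compute SUM(o.qty). SUM over an all-NULL group is NULL.
  1: ids {3, 5, 7, 8, 12} → SUM(o.qty)=29
  5: ids {6} → SUM(o.qty)=12
  8: ids {11} → SUM(o.qty)=7
  14: ids {2, 9, 10} → SUM(o.qty)=17
  16: ids {1, 4} → SUM(o.qty)=13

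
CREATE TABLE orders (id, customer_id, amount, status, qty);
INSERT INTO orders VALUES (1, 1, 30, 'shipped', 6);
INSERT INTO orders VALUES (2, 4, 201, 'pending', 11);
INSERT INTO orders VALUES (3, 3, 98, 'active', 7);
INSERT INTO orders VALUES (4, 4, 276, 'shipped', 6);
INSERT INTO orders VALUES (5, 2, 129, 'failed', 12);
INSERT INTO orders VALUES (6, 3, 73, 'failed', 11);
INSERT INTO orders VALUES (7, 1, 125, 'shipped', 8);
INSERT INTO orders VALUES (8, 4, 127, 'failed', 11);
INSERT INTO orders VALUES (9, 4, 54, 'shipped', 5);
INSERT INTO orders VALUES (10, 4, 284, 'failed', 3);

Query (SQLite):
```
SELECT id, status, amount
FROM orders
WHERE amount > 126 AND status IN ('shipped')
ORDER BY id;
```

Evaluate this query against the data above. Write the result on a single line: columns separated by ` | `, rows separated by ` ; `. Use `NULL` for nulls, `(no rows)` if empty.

4 | shipped | 276

amount > 126: ids {2, 4, 5, 8, 10}
status IN ('shipped'): ids {1, 4, 7, 9}
Combine with AND.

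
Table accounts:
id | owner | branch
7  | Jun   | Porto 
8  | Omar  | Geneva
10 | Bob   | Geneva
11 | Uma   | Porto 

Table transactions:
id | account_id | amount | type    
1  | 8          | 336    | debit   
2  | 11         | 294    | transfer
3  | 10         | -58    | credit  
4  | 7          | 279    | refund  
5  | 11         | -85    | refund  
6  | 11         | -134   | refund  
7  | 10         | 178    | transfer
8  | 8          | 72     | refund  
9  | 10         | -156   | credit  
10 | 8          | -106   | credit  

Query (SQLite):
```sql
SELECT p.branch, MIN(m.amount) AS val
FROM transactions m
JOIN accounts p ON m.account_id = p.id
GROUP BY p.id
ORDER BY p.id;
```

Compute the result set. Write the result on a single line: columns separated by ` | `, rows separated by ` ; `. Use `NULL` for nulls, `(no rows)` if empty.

Join each transactions row to its accounts via account_id.
Group joined rows by accounts.id; compute MIN(m.amount) per group.
  7: ids {4} → MIN(m.amount)=279
  8: ids {1, 8, 10} → MIN(m.amount)=-106
  10: ids {3, 7, 9} → MIN(m.amount)=-156
  11: ids {2, 5, 6} → MIN(m.amount)=-134

Porto | 279 ; Geneva | -106 ; Geneva | -156 ; Porto | -134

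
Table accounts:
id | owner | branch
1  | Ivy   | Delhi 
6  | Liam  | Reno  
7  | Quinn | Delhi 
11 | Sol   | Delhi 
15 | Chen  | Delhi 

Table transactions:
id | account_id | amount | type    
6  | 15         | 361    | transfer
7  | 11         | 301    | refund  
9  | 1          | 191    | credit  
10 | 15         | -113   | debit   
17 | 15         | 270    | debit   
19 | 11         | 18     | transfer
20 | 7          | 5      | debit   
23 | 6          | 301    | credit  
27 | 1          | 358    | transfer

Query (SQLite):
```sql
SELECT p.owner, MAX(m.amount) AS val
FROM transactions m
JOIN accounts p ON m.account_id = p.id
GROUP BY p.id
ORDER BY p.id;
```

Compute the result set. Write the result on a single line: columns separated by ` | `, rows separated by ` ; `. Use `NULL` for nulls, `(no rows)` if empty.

Ivy | 358 ; Liam | 301 ; Quinn | 5 ; Sol | 301 ; Chen | 361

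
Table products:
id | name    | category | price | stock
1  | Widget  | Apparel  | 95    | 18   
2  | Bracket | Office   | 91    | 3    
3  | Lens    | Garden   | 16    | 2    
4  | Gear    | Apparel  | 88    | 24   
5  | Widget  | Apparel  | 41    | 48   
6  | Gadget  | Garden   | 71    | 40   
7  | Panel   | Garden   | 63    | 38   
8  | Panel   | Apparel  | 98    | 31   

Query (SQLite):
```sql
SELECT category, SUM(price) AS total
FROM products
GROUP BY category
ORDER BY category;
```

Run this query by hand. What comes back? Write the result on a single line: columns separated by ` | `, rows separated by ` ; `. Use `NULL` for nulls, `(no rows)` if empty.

Partition products by category; compute SUM(price) within each group.
  Apparel: ids {1, 4, 5, 8} → SUM(price)=322
  Garden: ids {3, 6, 7} → SUM(price)=150
  Office: ids {2} → SUM(price)=91

Apparel | 322 ; Garden | 150 ; Office | 91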